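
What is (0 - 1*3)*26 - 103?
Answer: -181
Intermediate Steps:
(0 - 1*3)*26 - 103 = (0 - 3)*26 - 103 = -3*26 - 103 = -78 - 103 = -181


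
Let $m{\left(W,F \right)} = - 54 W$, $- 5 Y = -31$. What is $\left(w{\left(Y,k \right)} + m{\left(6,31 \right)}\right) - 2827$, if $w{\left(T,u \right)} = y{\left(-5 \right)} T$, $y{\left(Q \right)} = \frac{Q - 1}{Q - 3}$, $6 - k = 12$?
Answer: $- \frac{62927}{20} \approx -3146.4$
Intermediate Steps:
$k = -6$ ($k = 6 - 12 = -6$)
$y{\left(Q \right)} = \frac{-1 + Q}{-3 + Q}$
$Y = \frac{31}{5}$ ($Y = \left(- \frac{1}{5}\right) \left(-31\right) = \frac{31}{5} \approx 6.2$)
$w{\left(T,u \right)} = \frac{3 T}{4}$ ($w{\left(T,u \right)} = \frac{-1 - 5}{-3 - 5} T = \frac{1}{-8} \left(-6\right) T = \left(- \frac{1}{8}\right) \left(-6\right) T = \frac{3 T}{4}$)
$\left(w{\left(Y,k \right)} + m{\left(6,31 \right)}\right) - 2827 = \left(\frac{3}{4} \cdot \frac{31}{5} - 324\right) - 2827 = \left(\frac{93}{20} - 324\right) - 2827 = - \frac{6387}{20} - 2827 = - \frac{62927}{20}$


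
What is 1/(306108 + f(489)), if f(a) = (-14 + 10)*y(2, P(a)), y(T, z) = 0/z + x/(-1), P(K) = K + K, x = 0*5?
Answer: 1/306108 ≈ 3.2668e-6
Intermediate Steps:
x = 0
P(K) = 2*K
y(T, z) = 0 (y(T, z) = 0/z + 0/(-1) = 0 + 0*(-1) = 0 + 0 = 0)
f(a) = 0 (f(a) = (-14 + 10)*0 = -4*0 = 0)
1/(306108 + f(489)) = 1/(306108 + 0) = 1/306108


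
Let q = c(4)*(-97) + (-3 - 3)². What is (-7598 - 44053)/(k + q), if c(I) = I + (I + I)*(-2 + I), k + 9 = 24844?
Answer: -51651/22931 ≈ -2.2525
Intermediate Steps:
k = 24835 (k = -9 + 24844 = 24835)
c(I) = I + 2*I*(-2 + I) (c(I) = I + (2*I)*(-2 + I) = I + 2*I*(-2 + I))
q = -1904 (q = (4*(-3 + 2*4))*(-97) + (-3 - 3)² = (4*(-3 + 8))*(-97) + (-6)² = (4*5)*(-97) + 36 = 20*(-97) + 36 = -1940 + 36 = -1904)
(-7598 - 44053)/(k + q) = (-7598 - 44053)/(24835 - 1904) = -51651/22931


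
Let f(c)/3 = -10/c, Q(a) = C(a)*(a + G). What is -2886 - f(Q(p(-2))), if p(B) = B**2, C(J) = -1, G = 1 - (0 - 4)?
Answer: -8668/3 ≈ -2889.3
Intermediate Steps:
G = 5 (G = 1 - 1*(-4) = 1 + 4 = 5)
Q(a) = -5 - a (Q(a) = -(a + 5) = -(5 + a) = -5 - a)
f(c) = -30/c (f(c) = 3*(-10/c) = -30/c)
-2886 - f(Q(p(-2))) = -2886 - (-30)/(-5 - 1*(-2)**2) = -2886 - (-30)/(-5 - 1*4) = -2886 - (-30)/(-5 - 4) = -2886 - (-30)/(-9) = -2886 - (-30)*(-1)/9 = -2886 - 1*10/3 = -2886 - 10/3 = -8668/3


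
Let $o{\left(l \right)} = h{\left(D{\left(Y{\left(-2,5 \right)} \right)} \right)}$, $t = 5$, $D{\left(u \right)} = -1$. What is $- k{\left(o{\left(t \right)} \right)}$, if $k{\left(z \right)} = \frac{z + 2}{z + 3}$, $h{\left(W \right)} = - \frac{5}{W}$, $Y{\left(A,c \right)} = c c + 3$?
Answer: $- \frac{7}{8} \approx -0.875$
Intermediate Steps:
$Y{\left(A,c \right)} = 3 + c^{2}$ ($Y{\left(A,c \right)} = c^{2} + 3 = 3 + c^{2}$)
$o{\left(l \right)} = 5$ ($o{\left(l \right)} = - \frac{5}{-1} = \left(-5\right) \left(-1\right) = 5$)
$k{\left(z \right)} = \frac{2 + z}{3 + z}$
$- k{\left(o{\left(t \right)} \right)} = - \frac{2 + 5}{3 + 5} = - \frac{7}{8}$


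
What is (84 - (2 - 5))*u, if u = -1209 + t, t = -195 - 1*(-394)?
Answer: -87870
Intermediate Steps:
t = 199 (t = -195 + 394 = 199)
u = -1010 (u = -1209 + 199 = -1010)
(84 - (2 - 5))*u = (84 - (2 - 5))*(-1010) = (84 - (-3))*(-1010) = (84 - 1*(-3))*(-1010) = (84 + 3)*(-1010) = 87*(-1010) = -87870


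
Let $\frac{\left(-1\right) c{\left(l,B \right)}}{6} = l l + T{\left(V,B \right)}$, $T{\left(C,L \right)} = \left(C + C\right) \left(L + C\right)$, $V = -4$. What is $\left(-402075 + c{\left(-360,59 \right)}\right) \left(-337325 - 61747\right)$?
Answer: $469721711520$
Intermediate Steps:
$T{\left(C,L \right)} = 2 C \left(C + L\right)$
$c{\left(l,B \right)} = -192 - 6 l^{2} + 48 B$ ($c{\left(l,B \right)} = - 6 \left(l l + 2 \left(-4\right) \left(-4 + B\right)\right) = - 6 \left(l^{2} - \left(-32 + 8 B\right)\right) = - 6 \left(32 + l^{2} - 8 B\right) = -192 - 6 l^{2} + 48 B$)
$\left(-402075 + c{\left(-360,59 \right)}\right) \left(-337325 - 61747\right) = \left(-402075 - \left(-2640 + 777600\right)\right) \left(-337325 - 61747\right) = \left(-402075 - 774960\right) \left(-399072\right) = \left(-1177035\right) \left(-399072\right) = 469721711520$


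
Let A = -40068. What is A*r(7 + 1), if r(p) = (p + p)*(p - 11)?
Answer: 1923264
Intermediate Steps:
r(p) = 2*p*(-11 + p) (r(p) = (2*p)*(-11 + p) = 2*p*(-11 + p))
A*r(7 + 1) = -80136*(7 + 1)*(-11 + (7 + 1)) = -80136*8*(-11 + 8) = -80136*8*(-3) = -40068*(-48) = 1923264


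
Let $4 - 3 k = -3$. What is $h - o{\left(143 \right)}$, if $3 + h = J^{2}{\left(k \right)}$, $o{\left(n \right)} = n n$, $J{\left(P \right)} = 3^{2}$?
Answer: $-20371$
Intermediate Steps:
$k = \frac{7}{3}$ ($k = \frac{4}{3} - -1 = \frac{4}{3} + 1 = \frac{7}{3} \approx 2.3333$)
$J{\left(P \right)} = 9$
$o{\left(n \right)} = n^{2}$
$h = 78$ ($h = -3 + 9^{2} = -3 + 81 = 78$)
$h - o{\left(143 \right)} = 78 - 143^{2} = 78 - 20449 = -20371$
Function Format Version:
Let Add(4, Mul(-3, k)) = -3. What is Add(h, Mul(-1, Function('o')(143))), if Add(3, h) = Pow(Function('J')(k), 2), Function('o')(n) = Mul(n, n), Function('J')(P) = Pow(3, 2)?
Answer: -20371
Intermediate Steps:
k = Rational(7, 3) (k = Add(Rational(4, 3), Mul(Rational(-1, 3), -3)) = Add(Rational(4, 3), 1) = Rational(7, 3) ≈ 2.3333)
Function('J')(P) = 9
Function('o')(n) = Pow(n, 2)
h = 78 (h = Add(-3, Pow(9, 2)) = Add(-3, 81) = 78)
Add(h, Mul(-1, Function('o')(143))) = Add(78, Mul(-1, Pow(143, 2))) = Add(78, Mul(-1, 20449)) = Add(78, -20449) = -20371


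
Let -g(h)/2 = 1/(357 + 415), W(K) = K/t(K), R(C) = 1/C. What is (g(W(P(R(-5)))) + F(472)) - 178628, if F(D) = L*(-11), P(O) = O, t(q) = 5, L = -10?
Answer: -68907949/386 ≈ -1.7852e+5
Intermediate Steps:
W(K) = K/5
g(h) = -1/386 (g(h) = -2/(357 + 415) = -2/772 = -2*1/772 = -1/386)
F(D) = 110 (F(D) = -10*(-11) = 110)
(g(W(P(R(-5)))) + F(472)) - 178628 = (-1/386 + 110) - 178628 = 42459/386 - 178628 = -68907949/386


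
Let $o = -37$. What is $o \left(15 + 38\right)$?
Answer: $-1961$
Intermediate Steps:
$o \left(15 + 38\right) = - 37 \left(15 + 38\right) = \left(-37\right) 53 = -1961$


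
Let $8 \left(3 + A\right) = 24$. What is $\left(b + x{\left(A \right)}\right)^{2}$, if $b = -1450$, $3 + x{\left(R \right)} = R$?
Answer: $2111209$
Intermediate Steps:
$A = 0$ ($A = -3 + \frac{1}{8} \cdot 24 = -3 + 3 = 0$)
$x{\left(R \right)} = -3 + R$
$\left(b + x{\left(A \right)}\right)^{2} = \left(-1450 + \left(-3 + 0\right)\right)^{2} = \left(-1450 - 3\right)^{2} = \left(-1453\right)^{2} = 2111209$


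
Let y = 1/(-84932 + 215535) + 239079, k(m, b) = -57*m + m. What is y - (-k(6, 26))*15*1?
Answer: 30566195518/130603 ≈ 2.3404e+5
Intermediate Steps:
k(m, b) = -56*m
y = 31224434638/130603 (y = 1/130603 + 239079 = 31224434638/130603 ≈ 2.3908e+5)
y - (-k(6, 26))*15*1 = 31224434638/130603 - (-(-56)*6)*15*1 = 31224434638/130603 - (-1*(-336))*15 = 31224434638/130603 - 336*15 = 31224434638/130603 - 1*5040 = 31224434638/130603 - 5040 = 30566195518/130603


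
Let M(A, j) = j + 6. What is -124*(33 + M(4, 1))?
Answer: -4960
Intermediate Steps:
M(A, j) = 6 + j
-124*(33 + M(4, 1)) = -124*(33 + (6 + 1)) = -124*(33 + 7) = -124*40 = -4960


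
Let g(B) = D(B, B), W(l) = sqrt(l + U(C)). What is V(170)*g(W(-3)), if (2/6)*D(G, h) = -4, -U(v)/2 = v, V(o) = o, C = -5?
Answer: -2040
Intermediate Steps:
U(v) = -2*v
D(G, h) = -12 (D(G, h) = 3*(-4) = -12)
W(l) = sqrt(10 + l) (W(l) = sqrt(l - 2*(-5)) = sqrt(l + 10) = sqrt(10 + l))
g(B) = -12
V(170)*g(W(-3)) = 170*(-12) = -2040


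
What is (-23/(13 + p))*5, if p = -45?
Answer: 115/32 ≈ 3.5938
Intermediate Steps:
(-23/(13 + p))*5 = (-23/(13 - 45))*5 = (-23/(-32))*5 = -1/32*(-23)*5 = (23/32)*5 = 115/32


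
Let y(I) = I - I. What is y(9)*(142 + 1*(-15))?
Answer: 0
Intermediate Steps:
y(I) = 0
y(9)*(142 + 1*(-15)) = 0*(142 + 1*(-15)) = 0*(142 - 15) = 0*127 = 0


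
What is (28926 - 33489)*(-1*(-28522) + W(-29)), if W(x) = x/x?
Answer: -130150449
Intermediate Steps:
W(x) = 1
(28926 - 33489)*(-1*(-28522) + W(-29)) = (28926 - 33489)*(-1*(-28522) + 1) = -4563*(28522 + 1) = -4563*28523 = -130150449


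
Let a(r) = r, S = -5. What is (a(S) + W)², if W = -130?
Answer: 18225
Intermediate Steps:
(a(S) + W)² = (-5 - 130)² = (-135)² = 18225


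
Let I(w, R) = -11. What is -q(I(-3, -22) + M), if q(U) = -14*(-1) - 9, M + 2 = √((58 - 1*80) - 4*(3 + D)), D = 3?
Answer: -5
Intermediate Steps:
M = -2 + I*√46 (M = -2 + √((58 - 1*80) - 4*(3 + 3)) = -2 + √((58 - 80) - 4*6) = -2 + √(-22 - 24) = -2 + √(-46) = -2 + I*√46 ≈ -2.0 + 6.7823*I)
q(U) = 5 (q(U) = 14 - 9 = 5)
-q(I(-3, -22) + M) = -1*5 = -5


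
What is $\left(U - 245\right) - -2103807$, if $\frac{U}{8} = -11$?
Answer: $2103474$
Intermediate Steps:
$U = -88$ ($U = 8 \left(-11\right) = -88$)
$\left(U - 245\right) - -2103807 = \left(-88 - 245\right) - -2103807 = \left(-88 - 245\right) + 2103807 = -333 + 2103807 = 2103474$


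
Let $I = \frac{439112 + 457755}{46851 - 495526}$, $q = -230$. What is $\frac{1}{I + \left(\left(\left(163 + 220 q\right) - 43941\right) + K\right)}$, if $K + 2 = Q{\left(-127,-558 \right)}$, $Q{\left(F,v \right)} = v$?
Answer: $- \frac{448675}{42597204017} \approx -1.0533 \cdot 10^{-5}$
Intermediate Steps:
$K = -560$ ($K = -2 - 558 = -560$)
$I = - \frac{896867}{448675}$ ($I = \frac{896867}{-448675} = 896867 \left(- \frac{1}{448675}\right) = - \frac{896867}{448675} \approx -1.9989$)
$\frac{1}{I + \left(\left(\left(163 + 220 q\right) - 43941\right) + K\right)} = \frac{1}{- \frac{896867}{448675} + \left(\left(\left(163 + 220 \left(-230\right)\right) - 43941\right) - 560\right)} = \frac{1}{- \frac{896867}{448675} + \left(\left(\left(163 - 50600\right) - 43941\right) - 560\right)} = \frac{1}{- \frac{896867}{448675} - 94938} = \frac{1}{- \frac{42597204017}{448675}} = - \frac{448675}{42597204017}$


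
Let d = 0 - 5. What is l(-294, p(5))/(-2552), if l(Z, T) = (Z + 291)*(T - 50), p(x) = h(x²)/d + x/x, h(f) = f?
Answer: -81/1276 ≈ -0.063480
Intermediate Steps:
d = -5
p(x) = 1 - x²/5 (p(x) = x²/(-5) + x/x = x²*(-⅕) + 1 = -x²/5 + 1 = 1 - x²/5)
l(Z, T) = (-50 + T)*(291 + Z) (l(Z, T) = (291 + Z)*(-50 + T) = (-50 + T)*(291 + Z))
l(-294, p(5))/(-2552) = (-14550 - 50*(-294) + 291*(1 - ⅕*5²) + (1 - ⅕*5²)*(-294))/(-2552) = (-14550 + 14700 + 291*(1 - ⅕*25) + (1 - ⅕*25)*(-294))*(-1/2552) = (-14550 + 14700 + 291*(1 - 5) + (1 - 5)*(-294))*(-1/2552) = (-14550 + 14700 + 291*(-4) - 4*(-294))*(-1/2552) = (-14550 + 14700 - 1164 + 1176)*(-1/2552) = 162*(-1/2552) = -81/1276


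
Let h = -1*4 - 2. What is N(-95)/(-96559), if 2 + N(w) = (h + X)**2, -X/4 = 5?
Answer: -674/96559 ≈ -0.0069802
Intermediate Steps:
h = -6 (h = -4 - 2 = -6)
X = -20 (X = -4*5 = -20)
N(w) = 674 (N(w) = -2 + (-6 - 20)**2 = -2 + (-26)**2 = -2 + 676 = 674)
N(-95)/(-96559) = 674/(-96559) = 674*(-1/96559) = -674/96559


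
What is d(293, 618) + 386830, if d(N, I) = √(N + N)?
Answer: 386830 + √586 ≈ 3.8685e+5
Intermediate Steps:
d(N, I) = √2*√N (d(N, I) = √(2*N) = √2*√N)
d(293, 618) + 386830 = √2*√293 + 386830 = √586 + 386830 = 386830 + √586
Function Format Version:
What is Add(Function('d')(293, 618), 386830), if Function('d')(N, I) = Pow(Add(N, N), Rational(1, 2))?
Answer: Add(386830, Pow(586, Rational(1, 2))) ≈ 3.8685e+5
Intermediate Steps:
Function('d')(N, I) = Mul(Pow(2, Rational(1, 2)), Pow(N, Rational(1, 2))) (Function('d')(N, I) = Pow(Mul(2, N), Rational(1, 2)) = Mul(Pow(2, Rational(1, 2)), Pow(N, Rational(1, 2))))
Add(Function('d')(293, 618), 386830) = Add(Mul(Pow(2, Rational(1, 2)), Pow(293, Rational(1, 2))), 386830) = Add(Pow(586, Rational(1, 2)), 386830) = Add(386830, Pow(586, Rational(1, 2)))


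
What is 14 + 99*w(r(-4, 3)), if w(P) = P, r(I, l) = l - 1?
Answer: 212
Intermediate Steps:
r(I, l) = -1 + l
14 + 99*w(r(-4, 3)) = 14 + 99*(-1 + 3) = 14 + 99*2 = 14 + 198 = 212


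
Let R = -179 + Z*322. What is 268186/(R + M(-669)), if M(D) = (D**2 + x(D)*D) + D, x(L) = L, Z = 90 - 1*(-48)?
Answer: 134093/469355 ≈ 0.28570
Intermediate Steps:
Z = 138 (Z = 90 + 48 = 138)
M(D) = D + 2*D**2 (M(D) = (D**2 + D*D) + D = (D**2 + D**2) + D = 2*D**2 + D = D + 2*D**2)
R = 44257 (R = -179 + 138*322 = -179 + 44436 = 44257)
268186/(R + M(-669)) = 268186/(44257 - 669*(1 + 2*(-669))) = 268186/(44257 - 669*(1 - 1338)) = 268186/(44257 - 669*(-1337)) = 268186/(44257 + 894453) = 268186/938710 = 268186*(1/938710) = 134093/469355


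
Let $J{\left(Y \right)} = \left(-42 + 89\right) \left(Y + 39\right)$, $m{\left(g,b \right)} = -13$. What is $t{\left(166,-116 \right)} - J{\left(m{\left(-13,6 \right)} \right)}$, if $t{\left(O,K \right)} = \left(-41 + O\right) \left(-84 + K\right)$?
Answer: $-26222$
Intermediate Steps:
$t{\left(O,K \right)} = \left(-84 + K\right) \left(-41 + O\right)$
$J{\left(Y \right)} = 1833 + 47 Y$ ($J{\left(Y \right)} = 47 \left(39 + Y\right) = 1833 + 47 Y$)
$t{\left(166,-116 \right)} - J{\left(m{\left(-13,6 \right)} \right)} = \left(3444 - 13944 - -4756 - 19256\right) - \left(1833 + 47 \left(-13\right)\right) = \left(3444 - 13944 + 4756 - 19256\right) - \left(1833 - 611\right) = -25000 - 1222 = -26222$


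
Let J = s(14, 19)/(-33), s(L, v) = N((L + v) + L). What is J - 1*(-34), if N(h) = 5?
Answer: 1117/33 ≈ 33.849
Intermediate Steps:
s(L, v) = 5
J = -5/33 (J = 5/(-33) = 5*(-1/33) = -5/33 ≈ -0.15152)
J - 1*(-34) = -5/33 - 1*(-34) = -5/33 + 34 = 1117/33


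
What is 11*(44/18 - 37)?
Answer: -3421/9 ≈ -380.11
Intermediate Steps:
11*(44/18 - 37) = 11*(44*(1/18) - 37) = 11*(22/9 - 37) = 11*(-311/9) = -3421/9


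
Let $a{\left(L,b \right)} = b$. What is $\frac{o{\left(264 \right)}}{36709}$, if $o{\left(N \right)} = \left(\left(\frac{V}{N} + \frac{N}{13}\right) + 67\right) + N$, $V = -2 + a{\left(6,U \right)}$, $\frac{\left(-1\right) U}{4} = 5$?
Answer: $\frac{54791}{5726604} \approx 0.0095678$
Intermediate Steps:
$U = -20$ ($U = \left(-4\right) 5 = -20$)
$V = -22$ ($V = -2 - 20 = -22$)
$o{\left(N \right)} = 67 - \frac{22}{N} + \frac{14 N}{13}$ ($o{\left(N \right)} = \left(\left(- \frac{22}{N} + \frac{N}{13}\right) + 67\right) + N = \left(67 - \frac{22}{N} + \frac{N}{13}\right) + N = 67 - \frac{22}{N} + \frac{14 N}{13}$)
$\frac{o{\left(264 \right)}}{36709} = \frac{67 - \frac{22}{264} + \frac{14}{13} \cdot 264}{36709} = \left(67 - \frac{1}{12} + \frac{3696}{13}\right) \frac{1}{36709} = \frac{54791}{156} \cdot \frac{1}{36709} = \frac{54791}{5726604}$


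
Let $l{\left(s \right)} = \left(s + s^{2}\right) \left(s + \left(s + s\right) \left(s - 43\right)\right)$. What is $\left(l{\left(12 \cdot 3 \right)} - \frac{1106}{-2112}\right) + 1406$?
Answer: $- \frac{656799767}{1056} \approx -6.2197 \cdot 10^{5}$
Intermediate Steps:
$l{\left(s \right)} = \left(s + s^{2}\right) \left(s + 2 s \left(-43 + s\right)\right)$
$\left(l{\left(12 \cdot 3 \right)} - \frac{1106}{-2112}\right) + 1406 = \left(\left(12 \cdot 3\right)^{2} \left(-85 - 83 \cdot 12 \cdot 3 + 2 \left(12 \cdot 3\right)^{2}\right) - \frac{1106}{-2112}\right) + 1406 = \left(36^{2} \left(-85 - 2988 + 2 \cdot 36^{2}\right) - - \frac{553}{1056}\right) + 1406 = \left(1296 \left(-85 - 2988 + 2 \cdot 1296\right) + \frac{553}{1056}\right) + 1406 = \left(1296 \left(-85 - 2988 + 2592\right) + \frac{553}{1056}\right) + 1406 = \left(1296 \left(-481\right) + \frac{553}{1056}\right) + 1406 = \left(-623376 + \frac{553}{1056}\right) + 1406 = - \frac{658284503}{1056} + 1406 = - \frac{656799767}{1056}$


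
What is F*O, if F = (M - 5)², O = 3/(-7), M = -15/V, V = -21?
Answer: -2700/343 ≈ -7.8717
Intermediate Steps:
M = 5/7 (M = -15/(-21) = -15*(-1/21) = 5/7 ≈ 0.71429)
O = -3/7 (O = 3*(-⅐) = -3/7 ≈ -0.42857)
F = 900/49 (F = (5/7 - 5)² = (-30/7)² = 900/49 ≈ 18.367)
F*O = (900/49)*(-3/7) = -2700/343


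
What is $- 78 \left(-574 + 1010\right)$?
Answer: $-34008$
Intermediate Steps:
$- 78 \left(-574 + 1010\right) = \left(-78\right) 436 = -34008$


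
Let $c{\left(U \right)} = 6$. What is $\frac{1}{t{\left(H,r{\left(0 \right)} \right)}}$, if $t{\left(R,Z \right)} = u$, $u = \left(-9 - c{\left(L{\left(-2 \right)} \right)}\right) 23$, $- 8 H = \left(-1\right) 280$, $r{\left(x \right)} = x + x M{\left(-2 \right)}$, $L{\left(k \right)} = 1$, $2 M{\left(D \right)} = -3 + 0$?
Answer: $- \frac{1}{345} \approx -0.0028986$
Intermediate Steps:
$M{\left(D \right)} = - \frac{3}{2}$ ($M{\left(D \right)} = \frac{-3 + 0}{2} = \frac{1}{2} \left(-3\right) = - \frac{3}{2}$)
$r{\left(x \right)} = - \frac{x}{2}$ ($r{\left(x \right)} = x + x \left(- \frac{3}{2}\right) = x - \frac{3 x}{2} = - \frac{x}{2}$)
$H = 35$ ($H = - \frac{\left(-1\right) 280}{8} = \left(- \frac{1}{8}\right) \left(-280\right) = 35$)
$u = -345$ ($u = \left(-9 - 6\right) 23 = \left(-15\right) 23 = -345$)
$t{\left(R,Z \right)} = -345$
$\frac{1}{t{\left(H,r{\left(0 \right)} \right)}} = \frac{1}{-345} = - \frac{1}{345}$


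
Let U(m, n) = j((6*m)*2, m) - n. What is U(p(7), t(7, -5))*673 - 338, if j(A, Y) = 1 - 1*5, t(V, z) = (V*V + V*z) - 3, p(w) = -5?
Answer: -10433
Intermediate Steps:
t(V, z) = -3 + V**2 + V*z (t(V, z) = (V**2 + V*z) - 3 = -3 + V**2 + V*z)
j(A, Y) = -4 (j(A, Y) = 1 - 5 = -4)
U(m, n) = -4 - n
U(p(7), t(7, -5))*673 - 338 = (-4 - (-3 + 7**2 + 7*(-5)))*673 - 338 = (-4 - (-3 + 49 - 35))*673 - 338 = (-4 - 1*11)*673 - 338 = (-4 - 11)*673 - 338 = -15*673 - 338 = -10095 - 338 = -10433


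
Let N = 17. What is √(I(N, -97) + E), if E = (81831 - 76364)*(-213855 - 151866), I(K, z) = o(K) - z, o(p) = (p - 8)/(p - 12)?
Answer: I*√49984915205/5 ≈ 44715.0*I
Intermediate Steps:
o(p) = (-8 + p)/(-12 + p)
I(K, z) = -z + (-8 + K)/(-12 + K) (I(K, z) = (-8 + K)/(-12 + K) - z = -z + (-8 + K)/(-12 + K))
E = -1999396707 (E = 5467*(-365721) = -1999396707)
√(I(N, -97) + E) = √((-8 + 17 - 1*(-97)*(-12 + 17))/(-12 + 17) - 1999396707) = √((-8 + 17 - 1*(-97)*5)/5 - 1999396707) = √((-8 + 17 + 485)/5 - 1999396707) = √((⅕)*494 - 1999396707) = √(494/5 - 1999396707) = √(-9996983041/5) = I*√49984915205/5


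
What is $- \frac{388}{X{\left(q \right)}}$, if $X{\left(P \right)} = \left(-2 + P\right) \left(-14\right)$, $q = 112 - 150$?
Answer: $- \frac{97}{140} \approx -0.69286$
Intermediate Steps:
$q = -38$ ($q = 112 - 150 = -38$)
$X{\left(P \right)} = 28 - 14 P$
$- \frac{388}{X{\left(q \right)}} = - \frac{388}{28 - -532} = - \frac{388}{28 + 532} = - \frac{388}{560} = \left(-388\right) \frac{1}{560} = - \frac{97}{140}$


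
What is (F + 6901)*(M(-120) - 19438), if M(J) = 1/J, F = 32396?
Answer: -30554216539/40 ≈ -7.6385e+8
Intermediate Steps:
(F + 6901)*(M(-120) - 19438) = (32396 + 6901)*(1/(-120) - 19438) = 39297*(-1/120 - 19438) = 39297*(-2332561/120) = -30554216539/40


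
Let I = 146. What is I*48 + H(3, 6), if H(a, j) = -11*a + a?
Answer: 6978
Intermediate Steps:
H(a, j) = -10*a
I*48 + H(3, 6) = 146*48 - 10*3 = 7008 - 30 = 6978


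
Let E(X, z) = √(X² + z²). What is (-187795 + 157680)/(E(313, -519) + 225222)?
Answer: -3391280265/25362290977 + 30115*√367330/50724581954 ≈ -0.13335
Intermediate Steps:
(-187795 + 157680)/(E(313, -519) + 225222) = (-187795 + 157680)/(√(313² + (-519)²) + 225222) = -30115/(√(97969 + 269361) + 225222) = -30115/(√367330 + 225222) = -30115/(225222 + √367330)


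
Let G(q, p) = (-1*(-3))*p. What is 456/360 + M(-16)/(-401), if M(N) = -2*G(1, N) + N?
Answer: 6419/6015 ≈ 1.0672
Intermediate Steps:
G(q, p) = 3*p
M(N) = -5*N (M(N) = -6*N + N = -5*N)
456/360 + M(-16)/(-401) = 456/360 - 5*(-16)/(-401) = 456*(1/360) + 80*(-1/401) = 19/15 - 80/401 = 6419/6015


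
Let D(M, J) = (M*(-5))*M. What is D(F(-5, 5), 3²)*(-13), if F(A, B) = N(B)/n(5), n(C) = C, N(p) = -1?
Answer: 13/5 ≈ 2.6000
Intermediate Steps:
F(A, B) = -⅕ (F(A, B) = -1/5 = -1*⅕ = -⅕)
D(M, J) = -5*M² (D(M, J) = (-5*M)*M = -5*M²)
D(F(-5, 5), 3²)*(-13) = -5*(-⅕)²*(-13) = -5*1/25*(-13) = -⅕*(-13) = 13/5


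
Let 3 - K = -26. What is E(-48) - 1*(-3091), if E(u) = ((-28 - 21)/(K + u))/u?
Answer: 2818943/912 ≈ 3090.9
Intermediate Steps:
K = 29 (K = 3 - 1*(-26) = 3 + 26 = 29)
E(u) = -49/(u*(29 + u)) (E(u) = ((-28 - 21)/(29 + u))/u = (-49/(29 + u))/u = -49/(u*(29 + u)))
E(-48) - 1*(-3091) = -49/(-48*(29 - 48)) - 1*(-3091) = -49*(-1/48)/(-19) + 3091 = -49*(-1/48)*(-1/19) + 3091 = -49/912 + 3091 = 2818943/912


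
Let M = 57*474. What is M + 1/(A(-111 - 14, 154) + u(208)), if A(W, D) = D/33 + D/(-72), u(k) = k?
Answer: 204769458/7579 ≈ 27018.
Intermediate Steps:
A(W, D) = 13*D/792 (A(W, D) = D*(1/33) + D*(-1/72) = D/33 - D/72 = 13*D/792)
M = 27018
M + 1/(A(-111 - 14, 154) + u(208)) = 27018 + 1/((13/792)*154 + 208) = 27018 + 1/(91/36 + 208) = 27018 + 1/(7579/36) = 27018 + 36/7579 = 204769458/7579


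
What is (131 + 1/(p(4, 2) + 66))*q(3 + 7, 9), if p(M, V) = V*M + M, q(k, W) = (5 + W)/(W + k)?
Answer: 71533/741 ≈ 96.536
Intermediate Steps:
q(k, W) = (5 + W)/(W + k)
p(M, V) = M + M*V (p(M, V) = M*V + M = M + M*V)
(131 + 1/(p(4, 2) + 66))*q(3 + 7, 9) = (131 + 1/(4*(1 + 2) + 66))*((5 + 9)/(9 + (3 + 7))) = (131 + 1/(4*3 + 66))*(14/(9 + 10)) = (131 + 1/(12 + 66))*(14/19) = (131 + 1/78)*((1/19)*14) = (131 + 1/78)*(14/19) = (10219/78)*(14/19) = 71533/741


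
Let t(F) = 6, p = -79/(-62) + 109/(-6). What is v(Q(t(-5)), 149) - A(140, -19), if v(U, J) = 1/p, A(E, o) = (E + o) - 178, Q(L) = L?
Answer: 89454/1571 ≈ 56.941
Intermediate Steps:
p = -1571/93 (p = -79*(-1/62) + 109*(-⅙) = 79/62 - 109/6 = -1571/93 ≈ -16.892)
A(E, o) = -178 + E + o
v(U, J) = -93/1571 (v(U, J) = 1/(-1571/93) = -93/1571)
v(Q(t(-5)), 149) - A(140, -19) = -93/1571 - (-178 + 140 - 19) = -93/1571 - 1*(-57) = -93/1571 + 57 = 89454/1571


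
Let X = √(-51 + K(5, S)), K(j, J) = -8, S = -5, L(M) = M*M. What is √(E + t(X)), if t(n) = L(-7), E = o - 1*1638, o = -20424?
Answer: I*√22013 ≈ 148.37*I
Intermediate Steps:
L(M) = M²
X = I*√59 (X = √(-51 - 8) = √(-59) = I*√59 ≈ 7.6811*I)
E = -22062 (E = -20424 - 1*1638 = -20424 - 1638 = -22062)
t(n) = 49 (t(n) = (-7)² = 49)
√(E + t(X)) = √(-22062 + 49) = √(-22013) = I*√22013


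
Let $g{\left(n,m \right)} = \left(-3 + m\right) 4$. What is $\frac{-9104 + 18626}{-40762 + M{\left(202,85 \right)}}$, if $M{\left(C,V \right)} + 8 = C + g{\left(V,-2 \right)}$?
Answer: $- \frac{4761}{20294} \approx -0.2346$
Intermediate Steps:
$g{\left(n,m \right)} = -12 + 4 m$
$M{\left(C,V \right)} = -28 + C$ ($M{\left(C,V \right)} = -8 + \left(C + \left(-12 + 4 \left(-2\right)\right)\right) = -8 + \left(C - 20\right) = -8 + \left(-20 + C\right) = -28 + C$)
$\frac{-9104 + 18626}{-40762 + M{\left(202,85 \right)}} = \frac{-9104 + 18626}{-40762 + \left(-28 + 202\right)} = \frac{9522}{-40762 + 174} = \frac{9522}{-40588} = 9522 \left(- \frac{1}{40588}\right) = - \frac{4761}{20294}$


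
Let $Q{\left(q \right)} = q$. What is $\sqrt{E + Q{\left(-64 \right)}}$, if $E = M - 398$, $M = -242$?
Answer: $8 i \sqrt{11} \approx 26.533 i$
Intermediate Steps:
$E = -640$ ($E = -242 - 398 = -640$)
$\sqrt{E + Q{\left(-64 \right)}} = \sqrt{-640 - 64} = \sqrt{-704} = 8 i \sqrt{11}$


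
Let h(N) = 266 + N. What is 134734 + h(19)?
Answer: 135019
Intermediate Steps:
134734 + h(19) = 134734 + (266 + 19) = 134734 + 285 = 135019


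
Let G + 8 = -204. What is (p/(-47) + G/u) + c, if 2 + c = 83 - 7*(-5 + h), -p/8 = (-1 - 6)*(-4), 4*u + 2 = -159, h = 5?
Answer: 688847/7567 ≈ 91.033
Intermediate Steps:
u = -161/4 (u = -1/2 + (1/4)*(-159) = -1/2 - 159/4 = -161/4 ≈ -40.250)
p = -224 (p = -8*(-1 - 6)*(-4) = -(-56)*(-4) = -8*28 = -224)
G = -212 (G = -8 - 204 = -212)
c = 81 (c = -2 + (83 - 7*(-5 + 5)) = -2 + (83 - 7*0) = -2 + (83 - 1*0) = -2 + (83 + 0) = -2 + 83 = 81)
(p/(-47) + G/u) + c = (-224/(-47) - 212/(-161/4)) + 81 = (-224*(-1/47) - 212*(-4/161)) + 81 = (224/47 + 848/161) + 81 = 75920/7567 + 81 = 688847/7567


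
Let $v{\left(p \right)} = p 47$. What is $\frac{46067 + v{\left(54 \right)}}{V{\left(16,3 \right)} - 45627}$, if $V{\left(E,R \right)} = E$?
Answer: $- \frac{48605}{45611} \approx -1.0656$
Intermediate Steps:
$v{\left(p \right)} = 47 p$
$\frac{46067 + v{\left(54 \right)}}{V{\left(16,3 \right)} - 45627} = \frac{46067 + 47 \cdot 54}{16 - 45627} = \frac{46067 + 2538}{-45611} = 48605 \left(- \frac{1}{45611}\right) = - \frac{48605}{45611}$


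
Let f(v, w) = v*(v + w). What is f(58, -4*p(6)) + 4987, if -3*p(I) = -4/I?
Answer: 74695/9 ≈ 8299.4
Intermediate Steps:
p(I) = 4/(3*I) (p(I) = -(-4)/(3*I) = 4/(3*I))
f(58, -4*p(6)) + 4987 = 58*(58 - 16/(3*6)) + 4987 = 58*(58 - 4*2/9) + 4987 = 58*(58 - 8/9) + 4987 = 58*(514/9) + 4987 = 29812/9 + 4987 = 74695/9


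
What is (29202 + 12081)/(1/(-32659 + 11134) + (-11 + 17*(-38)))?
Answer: -888616575/14141926 ≈ -62.836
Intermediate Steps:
(29202 + 12081)/(1/(-32659 + 11134) + (-11 + 17*(-38))) = 41283/(1/(-21525) + (-11 - 646)) = 41283/(-1/21525 - 657) = 41283/(-14141926/21525) = 41283*(-21525/14141926) = -888616575/14141926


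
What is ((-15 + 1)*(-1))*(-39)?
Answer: -546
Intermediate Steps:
((-15 + 1)*(-1))*(-39) = -14*(-1)*(-39) = 14*(-39) = -546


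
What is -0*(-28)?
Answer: 0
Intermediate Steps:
-0*(-28) = -50*0 = 0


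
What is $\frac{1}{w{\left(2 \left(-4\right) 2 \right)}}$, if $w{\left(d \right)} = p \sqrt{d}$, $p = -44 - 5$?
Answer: $\frac{i}{196} \approx 0.005102 i$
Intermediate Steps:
$p = -49$
$w{\left(d \right)} = - 49 \sqrt{d}$
$\frac{1}{w{\left(2 \left(-4\right) 2 \right)}} = \frac{1}{\left(-49\right) \sqrt{2 \left(-4\right) 2}} = \frac{1}{\left(-49\right) \sqrt{\left(-8\right) 2}} = \frac{1}{\left(-49\right) \sqrt{-16}} = \frac{1}{\left(-49\right) 4 i} = \frac{1}{\left(-196\right) i} = \frac{i}{196}$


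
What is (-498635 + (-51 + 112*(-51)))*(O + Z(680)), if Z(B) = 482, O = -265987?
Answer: 133920190990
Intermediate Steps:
(-498635 + (-51 + 112*(-51)))*(O + Z(680)) = (-498635 + (-51 + 112*(-51)))*(-265987 + 482) = (-498635 + (-51 - 5712))*(-265505) = (-498635 - 5763)*(-265505) = -504398*(-265505) = 133920190990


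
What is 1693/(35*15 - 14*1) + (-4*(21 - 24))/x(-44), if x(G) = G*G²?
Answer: 36052595/10882256 ≈ 3.3130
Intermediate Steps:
x(G) = G³
1693/(35*15 - 14*1) + (-4*(21 - 24))/x(-44) = 1693/(35*15 - 14*1) + (-4*(21 - 24))/((-44)³) = 1693/(525 - 14) - 4*(-3)/(-85184) = 1693/511 + 12*(-1/85184) = 1693*(1/511) - 3/21296 = 1693/511 - 3/21296 = 36052595/10882256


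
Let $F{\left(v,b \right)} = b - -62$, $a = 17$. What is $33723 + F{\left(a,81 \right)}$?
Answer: $33866$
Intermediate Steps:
$F{\left(v,b \right)} = 62 + b$ ($F{\left(v,b \right)} = b + 62 = 62 + b$)
$33723 + F{\left(a,81 \right)} = 33723 + \left(62 + 81\right) = 33723 + 143 = 33866$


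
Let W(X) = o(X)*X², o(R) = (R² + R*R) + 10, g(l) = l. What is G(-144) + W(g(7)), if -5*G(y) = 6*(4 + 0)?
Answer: 26436/5 ≈ 5287.2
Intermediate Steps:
G(y) = -24/5 (G(y) = -6*(4 + 0)/5 = -6*4/5 = -⅕*24 = -24/5)
o(R) = 10 + 2*R² (o(R) = (R² + R²) + 10 = 2*R² + 10 = 10 + 2*R²)
W(X) = X²*(10 + 2*X²) (W(X) = (10 + 2*X²)*X² = X²*(10 + 2*X²))
G(-144) + W(g(7)) = -24/5 + 2*7²*(5 + 7²) = -24/5 + 2*49*(5 + 49) = -24/5 + 2*49*54 = -24/5 + 5292 = 26436/5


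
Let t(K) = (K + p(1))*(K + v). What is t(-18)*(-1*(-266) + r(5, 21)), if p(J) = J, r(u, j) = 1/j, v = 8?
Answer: 949790/21 ≈ 45228.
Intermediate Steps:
t(K) = (1 + K)*(8 + K) (t(K) = (K + 1)*(K + 8) = (1 + K)*(8 + K))
t(-18)*(-1*(-266) + r(5, 21)) = (8 + (-18)**2 + 9*(-18))*(-1*(-266) + 1/21) = (8 + 324 - 162)*(266 + 1/21) = 170*(5587/21) = 949790/21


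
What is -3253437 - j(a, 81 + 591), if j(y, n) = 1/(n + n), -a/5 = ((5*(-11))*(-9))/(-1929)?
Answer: -4372619329/1344 ≈ -3.2534e+6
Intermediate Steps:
a = 825/643 (a = -5*(5*(-11))*(-9)/(-1929) = -5*(-55*(-9))*(-1)/1929 = -2475*(-1)/1929 = -5*(-165/643) = 825/643 ≈ 1.2830)
j(y, n) = 1/(2*n)
-3253437 - j(a, 81 + 591) = -3253437 - 1/(2*(81 + 591)) = -3253437 - 1/(2*672) = -3253437 - 1*1/1344 = -3253437 - 1/1344 = -4372619329/1344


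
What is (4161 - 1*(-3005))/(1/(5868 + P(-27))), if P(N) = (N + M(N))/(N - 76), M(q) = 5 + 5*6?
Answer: 4331101736/103 ≈ 4.2050e+7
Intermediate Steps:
M(q) = 35 (M(q) = 5 + 30 = 35)
P(N) = (35 + N)/(-76 + N) (P(N) = (N + 35)/(N - 76) = (35 + N)/(-76 + N))
(4161 - 1*(-3005))/(1/(5868 + P(-27))) = (4161 - 1*(-3005))/(1/(5868 + (35 - 27)/(-76 - 27))) = (4161 + 3005)/(1/(5868 + 8/(-103))) = 7166/(1/(5868 - 1/103*8)) = 7166/(1/(5868 - 8/103)) = 7166/(1/(604396/103)) = 7166/(103/604396) = 7166*(604396/103) = 4331101736/103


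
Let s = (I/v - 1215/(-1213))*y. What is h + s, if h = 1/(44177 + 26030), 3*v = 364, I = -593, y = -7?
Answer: 120451896145/4428376732 ≈ 27.200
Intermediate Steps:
v = 364/3 (v = (1/3)*364 = 364/3 ≈ 121.33)
h = 1/70207 ≈ 1.4244e-5
s = 1715667/63076 (s = (-593/364/3 - 1215/(-1213))*(-7) = (-593*3/364 - 1215*(-1/1213))*(-7) = (-1779/364 + 1215/1213)*(-7) = -1715667/441532*(-7) = 1715667/63076 ≈ 27.200)
h + s = 1/70207 + 1715667/63076 = 120451896145/4428376732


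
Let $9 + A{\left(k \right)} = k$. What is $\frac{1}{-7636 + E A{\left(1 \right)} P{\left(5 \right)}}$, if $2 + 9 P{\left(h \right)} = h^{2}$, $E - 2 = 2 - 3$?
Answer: $- \frac{9}{68908} \approx -0.00013061$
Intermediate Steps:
$A{\left(k \right)} = -9 + k$
$E = 1$ ($E = 2 + \left(2 - 3\right) = 2 - 1 = 1$)
$P{\left(h \right)} = - \frac{2}{9} + \frac{h^{2}}{9}$
$\frac{1}{-7636 + E A{\left(1 \right)} P{\left(5 \right)}} = \frac{1}{-7636 + 1 \left(-9 + 1\right) \left(- \frac{2}{9} + \frac{5^{2}}{9}\right)} = \frac{1}{-7636 + 1 \left(-8\right) \left(- \frac{2}{9} + \frac{1}{9} \cdot 25\right)} = \frac{1}{-7636 - 8 \left(- \frac{2}{9} + \frac{25}{9}\right)} = \frac{1}{-7636 - \frac{184}{9}} = \frac{1}{- \frac{68908}{9}} = - \frac{9}{68908}$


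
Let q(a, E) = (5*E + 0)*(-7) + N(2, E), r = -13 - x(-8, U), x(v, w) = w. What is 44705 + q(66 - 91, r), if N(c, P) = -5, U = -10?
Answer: 44805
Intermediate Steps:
r = -3 (r = -13 - 1*(-10) = -13 + 10 = -3)
q(a, E) = -5 - 35*E (q(a, E) = (5*E + 0)*(-7) - 5 = (5*E)*(-7) - 5 = -35*E - 5 = -5 - 35*E)
44705 + q(66 - 91, r) = 44705 + (-5 - 35*(-3)) = 44705 + (-5 + 105) = 44705 + 100 = 44805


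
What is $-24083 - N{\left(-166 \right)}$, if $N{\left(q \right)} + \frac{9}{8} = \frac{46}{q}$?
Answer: $- \frac{15990181}{664} \approx -24082.0$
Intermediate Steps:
$N{\left(q \right)} = - \frac{9}{8} + \frac{46}{q}$
$-24083 - N{\left(-166 \right)} = -24083 - \left(- \frac{9}{8} + \frac{46}{-166}\right) = -24083 - \left(- \frac{9}{8} + 46 \left(- \frac{1}{166}\right)\right) = -24083 - \left(- \frac{9}{8} - \frac{23}{83}\right) = -24083 - - \frac{931}{664} = -24083 + \frac{931}{664} = - \frac{15990181}{664}$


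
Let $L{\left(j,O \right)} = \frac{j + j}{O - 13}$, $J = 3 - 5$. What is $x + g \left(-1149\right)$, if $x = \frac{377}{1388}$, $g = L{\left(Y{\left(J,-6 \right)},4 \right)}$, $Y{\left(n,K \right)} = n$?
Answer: $- \frac{2125285}{4164} \approx -510.4$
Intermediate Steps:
$J = -2$
$L{\left(j,O \right)} = \frac{2 j}{-13 + O}$
$g = \frac{4}{9}$ ($g = 2 \left(-2\right) \frac{1}{-13 + 4} = 2 \left(-2\right) \frac{1}{-9} = 2 \left(-2\right) \left(- \frac{1}{9}\right) = \frac{4}{9} \approx 0.44444$)
$x = \frac{377}{1388}$ ($x = 377 \cdot \frac{1}{1388} = \frac{377}{1388} \approx 0.27161$)
$x + g \left(-1149\right) = \frac{377}{1388} + \frac{4}{9} \left(-1149\right) = \frac{377}{1388} - \frac{1532}{3} = - \frac{2125285}{4164}$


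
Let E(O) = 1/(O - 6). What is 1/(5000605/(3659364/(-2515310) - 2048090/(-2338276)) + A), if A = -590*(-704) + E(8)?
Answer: -1702510879282/13998345894250170739 ≈ -1.2162e-7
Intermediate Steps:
E(O) = 1/(-6 + O)
A = 830721/2 (A = -590*(-704) + 1/(-6 + 8) = 415360 + 1/2 = 415360 + ½ = 830721/2 ≈ 4.1536e+5)
1/(5000605/(3659364/(-2515310) - 2048090/(-2338276)) + A) = 1/(5000605/(3659364/(-2515310) - 2048090/(-2338276)) + 830721/2) = 1/(5000605/(3659364*(-1/2515310) - 2048090*(-1/2338276)) + 830721/2) = 1/(5000605/(-1829682/1257655 + 1024045/1169138) + 830721/2) = 1/(5000605/(-851255439641/1470372251390) + 830721/2) = 1/(5000605*(-1470372251390/851255439641) + 830721/2) = 1/(-7352750832162090950/851255439641 + 830721/2) = 1/(-13998345894250170739/1702510879282) = -1702510879282/13998345894250170739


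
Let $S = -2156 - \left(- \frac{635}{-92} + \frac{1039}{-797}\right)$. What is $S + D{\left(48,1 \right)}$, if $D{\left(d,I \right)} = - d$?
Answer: $- \frac{162016603}{73324} \approx -2209.6$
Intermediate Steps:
$S = - \frac{158497051}{73324}$ ($S = -2156 - \left(\left(-635\right) \left(- \frac{1}{92}\right) + 1039 \left(- \frac{1}{797}\right)\right) = -2156 - \left(\frac{635}{92} - \frac{1039}{797}\right) = -2156 - \frac{410507}{73324} = - \frac{158497051}{73324} \approx -2161.6$)
$S + D{\left(48,1 \right)} = - \frac{158497051}{73324} - 48 = - \frac{162016603}{73324}$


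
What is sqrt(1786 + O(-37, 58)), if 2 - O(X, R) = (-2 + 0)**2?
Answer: 2*sqrt(446) ≈ 42.237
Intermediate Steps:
O(X, R) = -2 (O(X, R) = 2 - (-2 + 0)**2 = 2 - 1*(-2)**2 = 2 - 1*4 = 2 - 4 = -2)
sqrt(1786 + O(-37, 58)) = sqrt(1786 - 2) = sqrt(1784) = 2*sqrt(446)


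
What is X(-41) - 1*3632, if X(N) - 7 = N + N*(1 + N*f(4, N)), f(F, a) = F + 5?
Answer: 11422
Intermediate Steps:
f(F, a) = 5 + F
X(N) = 7 + N + N*(1 + 9*N) (X(N) = 7 + (N + N*(1 + N*(5 + 4))) = 7 + (N + N*(1 + N*9)) = 7 + (N + N*(1 + 9*N)) = 7 + N + N*(1 + 9*N))
X(-41) - 1*3632 = (7 + 2*(-41) + 9*(-41)²) - 1*3632 = (7 - 82 + 9*1681) - 3632 = (7 - 82 + 15129) - 3632 = 15054 - 3632 = 11422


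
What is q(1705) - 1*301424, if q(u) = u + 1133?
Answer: -298586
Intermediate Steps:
q(u) = 1133 + u
q(1705) - 1*301424 = (1133 + 1705) - 1*301424 = 2838 - 301424 = -298586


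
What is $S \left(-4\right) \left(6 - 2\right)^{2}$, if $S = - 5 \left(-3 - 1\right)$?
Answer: $-1280$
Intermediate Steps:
$S = 20$ ($S = \left(-5\right) \left(-4\right) = 20$)
$S \left(-4\right) \left(6 - 2\right)^{2} = 20 \left(-4\right) \left(6 - 2\right)^{2} = - 80 \cdot 4^{2} = \left(-80\right) 16 = -1280$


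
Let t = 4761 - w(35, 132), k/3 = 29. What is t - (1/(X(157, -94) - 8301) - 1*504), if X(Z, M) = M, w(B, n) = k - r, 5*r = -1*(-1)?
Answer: 8694198/1679 ≈ 5178.2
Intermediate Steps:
k = 87 (k = 3*29 = 87)
r = ⅕ (r = (-1*(-1))/5 = (⅕)*1 = ⅕ ≈ 0.20000)
w(B, n) = 434/5 (w(B, n) = 87 - 1*⅕ = 87 - ⅕ = 434/5)
t = 23371/5 (t = 4761 - 1*434/5 = 4761 - 434/5 = 23371/5 ≈ 4674.2)
t - (1/(X(157, -94) - 8301) - 1*504) = 23371/5 - (1/(-94 - 8301) - 1*504) = 23371/5 - (1/(-8395) - 504) = 23371/5 - (-1/8395 - 504) = 23371/5 - 1*(-4231081/8395) = 23371/5 + 4231081/8395 = 8694198/1679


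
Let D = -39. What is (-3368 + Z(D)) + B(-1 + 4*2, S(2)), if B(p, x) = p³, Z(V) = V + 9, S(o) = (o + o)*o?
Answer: -3055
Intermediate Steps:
S(o) = 2*o² (S(o) = (2*o)*o = 2*o²)
Z(V) = 9 + V
(-3368 + Z(D)) + B(-1 + 4*2, S(2)) = (-3368 + (9 - 39)) + (-1 + 4*2)³ = (-3368 - 30) + (-1 + 8)³ = -3398 + 7³ = -3398 + 343 = -3055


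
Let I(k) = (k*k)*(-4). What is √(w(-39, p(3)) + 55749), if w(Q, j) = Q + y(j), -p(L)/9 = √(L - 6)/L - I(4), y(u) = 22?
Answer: 2*√13933 ≈ 236.08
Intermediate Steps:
I(k) = -4*k² (I(k) = k²*(-4) = -4*k²)
p(L) = -576 - 9*√(-6 + L)/L (p(L) = -9*(√(L - 6)/L - (-4)*4²) = -9*(√(-6 + L)/L - (-4)*16) = -9*(√(-6 + L)/L - 1*(-64)) = -9*(√(-6 + L)/L + 64) = -9*(64 + √(-6 + L)/L) = -576 - 9*√(-6 + L)/L)
w(Q, j) = 22 + Q (w(Q, j) = Q + 22 = 22 + Q)
√(w(-39, p(3)) + 55749) = √((22 - 39) + 55749) = √(-17 + 55749) = √55732 = 2*√13933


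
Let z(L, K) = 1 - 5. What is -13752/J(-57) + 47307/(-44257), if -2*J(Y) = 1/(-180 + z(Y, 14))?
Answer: -223973040459/44257 ≈ -5.0607e+6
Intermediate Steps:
z(L, K) = -4
J(Y) = 1/368 (J(Y) = -1/(2*(-180 - 4)) = -1/2/(-184) = -1/2*(-1/184) = 1/368)
-13752/J(-57) + 47307/(-44257) = -13752/1/368 + 47307/(-44257) = -13752*368 + 47307*(-1/44257) = -5060736 - 47307/44257 = -223973040459/44257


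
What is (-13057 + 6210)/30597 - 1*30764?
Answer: -941292955/30597 ≈ -30764.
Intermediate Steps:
(-13057 + 6210)/30597 - 1*30764 = -6847*1/30597 - 30764 = -6847/30597 - 30764 = -941292955/30597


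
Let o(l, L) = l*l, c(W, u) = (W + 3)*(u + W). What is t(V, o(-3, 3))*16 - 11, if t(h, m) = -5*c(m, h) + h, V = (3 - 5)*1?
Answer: -6763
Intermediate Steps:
c(W, u) = (3 + W)*(W + u)
o(l, L) = l²
V = -2 (V = -2*1 = -2)
t(h, m) = -15*m - 14*h - 5*m² - 5*h*m (t(h, m) = -5*(m² + 3*m + 3*h + m*h) + h = -5*(m² + 3*m + 3*h + h*m) + h = -5*(m² + 3*h + 3*m + h*m) + h = (-15*h - 15*m - 5*m² - 5*h*m) + h = -15*m - 14*h - 5*m² - 5*h*m)
t(V, o(-3, 3))*16 - 11 = (-15*(-3)² - 14*(-2) - 5*((-3)²)² - 5*(-2)*(-3)²)*16 - 11 = (-15*9 + 28 - 5*9² - 5*(-2)*9)*16 - 11 = (-135 + 28 - 5*81 + 90)*16 - 11 = (-135 + 28 - 405 + 90)*16 - 11 = -422*16 - 11 = -6752 - 11 = -6763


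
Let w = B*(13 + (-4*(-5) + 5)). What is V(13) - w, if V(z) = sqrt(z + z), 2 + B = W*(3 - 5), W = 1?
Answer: 152 + sqrt(26) ≈ 157.10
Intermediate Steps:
B = -4 (B = -2 + 1*(3 - 5) = -2 + 1*(-2) = -2 - 2 = -4)
V(z) = sqrt(2)*sqrt(z) (V(z) = sqrt(2*z) = sqrt(2)*sqrt(z))
w = -152 (w = -4*(13 + (-4*(-5) + 5)) = -4*(13 + (20 + 5)) = -4*(13 + 25) = -4*38 = -152)
V(13) - w = sqrt(2)*sqrt(13) - 1*(-152) = sqrt(26) + 152 = 152 + sqrt(26)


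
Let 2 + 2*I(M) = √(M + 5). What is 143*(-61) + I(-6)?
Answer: -8724 + I/2 ≈ -8724.0 + 0.5*I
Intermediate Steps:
I(M) = -1 + √(5 + M)/2 (I(M) = -1 + √(M + 5)/2 = -1 + √(5 + M)/2)
143*(-61) + I(-6) = 143*(-61) + (-1 + √(5 - 6)/2) = -8723 + (-1 + √(-1)/2) = -8723 + (-1 + I/2) = -8724 + I/2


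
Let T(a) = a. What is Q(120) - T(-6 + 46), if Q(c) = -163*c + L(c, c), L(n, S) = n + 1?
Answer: -19479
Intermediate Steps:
L(n, S) = 1 + n
Q(c) = 1 - 162*c (Q(c) = -163*c + (1 + c) = 1 - 162*c)
Q(120) - T(-6 + 46) = (1 - 162*120) - (-6 + 46) = (1 - 19440) - 1*40 = -19439 - 40 = -19479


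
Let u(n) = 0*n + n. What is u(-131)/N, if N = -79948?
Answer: 131/79948 ≈ 0.0016386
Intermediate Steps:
u(n) = n (u(n) = 0 + n = n)
u(-131)/N = -131/(-79948) = -131*(-1/79948) = 131/79948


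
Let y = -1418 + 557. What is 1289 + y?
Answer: 428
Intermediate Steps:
y = -861
1289 + y = 1289 - 861 = 428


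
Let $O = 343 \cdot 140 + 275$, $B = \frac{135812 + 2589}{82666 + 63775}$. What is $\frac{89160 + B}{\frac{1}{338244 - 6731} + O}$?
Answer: $\frac{4328504892704993}{2344581964424176} \approx 1.8462$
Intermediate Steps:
$B = \frac{138401}{146441} \approx 0.9451$
$O = 48295$ ($O = 48020 + 275 = 48295$)
$\frac{89160 + B}{\frac{1}{338244 - 6731} + O} = \frac{89160 + \frac{138401}{146441}}{\frac{1}{338244 - 6731} + 48295} = \frac{13056817961}{146441 \left(\frac{1}{331513} + 48295\right)} = \frac{13056817961}{146441 \cdot \frac{16010420336}{331513}} = \frac{13056817961}{146441} \cdot \frac{331513}{16010420336} = \frac{4328504892704993}{2344581964424176}$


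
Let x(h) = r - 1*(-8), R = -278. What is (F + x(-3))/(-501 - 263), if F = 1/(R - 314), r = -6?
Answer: -1183/452288 ≈ -0.0026156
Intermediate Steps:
x(h) = 2 (x(h) = -6 - 1*(-8) = -6 + 8 = 2)
F = -1/592 (F = 1/(-278 - 314) = 1/(-592) = -1/592 ≈ -0.0016892)
(F + x(-3))/(-501 - 263) = (-1/592 + 2)/(-501 - 263) = (1183/592)/(-764) = (1183/592)*(-1/764) = -1183/452288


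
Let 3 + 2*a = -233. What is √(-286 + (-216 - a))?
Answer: 8*I*√6 ≈ 19.596*I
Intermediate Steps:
a = -118 (a = -3/2 + (½)*(-233) = -3/2 - 233/2 = -118)
√(-286 + (-216 - a)) = √(-286 + (-216 - 1*(-118))) = √(-286 + (-216 + 118)) = √(-286 - 98) = √(-384) = 8*I*√6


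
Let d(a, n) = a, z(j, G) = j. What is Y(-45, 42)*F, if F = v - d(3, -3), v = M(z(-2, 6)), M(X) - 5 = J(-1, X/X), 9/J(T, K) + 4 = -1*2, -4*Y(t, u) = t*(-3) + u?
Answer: -177/8 ≈ -22.125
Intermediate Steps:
Y(t, u) = -u/4 + 3*t/4 (Y(t, u) = -(t*(-3) + u)/4 = -(-3*t + u)/4 = -(u - 3*t)/4 = -u/4 + 3*t/4)
J(T, K) = -3/2 (J(T, K) = 9/(-4 - 1*2) = 9/(-4 - 2) = 9/(-6) = 9*(-1/6) = -3/2)
M(X) = 7/2 (M(X) = 5 - 3/2 = 7/2)
v = 7/2 ≈ 3.5000
F = 1/2 (F = 7/2 - 1*3 = 7/2 - 3 = 1/2 ≈ 0.50000)
Y(-45, 42)*F = (-1/4*42 + (3/4)*(-45))*(1/2) = (-21/2 - 135/4)*(1/2) = -177/4*1/2 = -177/8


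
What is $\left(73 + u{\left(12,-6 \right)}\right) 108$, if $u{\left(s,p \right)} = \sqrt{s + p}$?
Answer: $7884 + 108 \sqrt{6} \approx 8148.5$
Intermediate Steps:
$u{\left(s,p \right)} = \sqrt{p + s}$
$\left(73 + u{\left(12,-6 \right)}\right) 108 = \left(73 + \sqrt{-6 + 12}\right) 108 = \left(73 + \sqrt{6}\right) 108 = 7884 + 108 \sqrt{6}$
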